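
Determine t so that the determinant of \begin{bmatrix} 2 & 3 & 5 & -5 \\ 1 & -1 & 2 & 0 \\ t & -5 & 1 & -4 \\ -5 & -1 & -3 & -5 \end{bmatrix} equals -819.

Expanding along the row containing t, det(B) is linear in t: det(B) = (-80)·t + (-259).
Set (-80)·t + (-259) = -819  ⇒  (-80)·t = -560  ⇒  t = 7.

t = 7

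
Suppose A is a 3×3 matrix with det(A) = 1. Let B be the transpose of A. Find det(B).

|B| = 1

det(Aᵀ) = det(A).
det(B) = (1)·(1) = 1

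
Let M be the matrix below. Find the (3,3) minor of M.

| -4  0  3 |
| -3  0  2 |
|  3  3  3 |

0

Delete row 3 and column 3; the remaining 2×2 submatrix is [-4 0; -3 0].
Its determinant is (-4)·0 − 0·(-3) = 0.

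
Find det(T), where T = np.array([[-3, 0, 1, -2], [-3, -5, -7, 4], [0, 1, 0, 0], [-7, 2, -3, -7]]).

152

Expand along row 3 (it has 3 zeros):
  − (1) · M_32   where M_32 = det([-3 1 -2; -3 -7 4; -7 -3 -7]) = -152
det = (-1)·(1)·(-152) = 152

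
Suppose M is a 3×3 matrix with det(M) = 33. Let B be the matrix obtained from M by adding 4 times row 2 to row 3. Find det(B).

|B| = 33

Adding a multiple of one row to another leaves the determinant unchanged.
det(B) = (1)·(33) = 33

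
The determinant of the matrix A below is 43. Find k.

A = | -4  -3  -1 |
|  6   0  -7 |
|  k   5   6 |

k = 5

Expanding along the row containing k, det(A) is linear in k: det(A) = (21)·k + (-62).
Set (21)·k + (-62) = 43  ⇒  (21)·k = 105  ⇒  k = 5.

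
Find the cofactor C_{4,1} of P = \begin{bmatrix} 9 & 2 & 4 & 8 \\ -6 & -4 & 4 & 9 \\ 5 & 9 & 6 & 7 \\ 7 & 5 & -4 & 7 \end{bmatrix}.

Delete row 4 and column 1; the remaining 3×3 submatrix is [2 4 8; -4 4 9; 9 6 7].
Its determinant is -96.
The cofactor carries sign (−1)^(4+1) = −1, so C_{4,1} = −(-96) = 96.

96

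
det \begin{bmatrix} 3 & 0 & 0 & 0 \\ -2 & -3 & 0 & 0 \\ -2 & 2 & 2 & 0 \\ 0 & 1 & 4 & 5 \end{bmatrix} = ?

The matrix is lower triangular, so the determinant is the product of the diagonal entries:
det = (3) · (-3) · (2) · (5) = -90

-90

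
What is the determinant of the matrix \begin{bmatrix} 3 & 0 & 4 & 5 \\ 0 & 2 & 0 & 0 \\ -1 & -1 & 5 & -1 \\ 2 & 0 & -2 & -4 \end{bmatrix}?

The determinant is -260.

Expand along row 2 (it has 3 zeros):
  + (2) · M_22   where M_22 = det([3 4 5; -1 5 -1; 2 -2 -4]) = -130
det = (+1)·(2)·(-130) = -260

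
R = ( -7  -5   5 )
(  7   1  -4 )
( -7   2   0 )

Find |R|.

-91

Expand along row 3:
  + (-7) · |-5 5; 1 -4| = (-7)·(20 − 5) = -105
  − 2 · |-7 5; 7 -4| = −2·(28 − 35) = 14
Sum: (-105) + (14) = -91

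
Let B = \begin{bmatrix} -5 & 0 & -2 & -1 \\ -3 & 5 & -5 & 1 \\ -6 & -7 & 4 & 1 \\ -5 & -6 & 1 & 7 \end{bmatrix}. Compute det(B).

det(B) = -441

Expand along row 1 (it has 1 zero):
  + (-5) · M_11   where M_11 = det([5 -5 1; -7 4 1; -6 1 7]) = -63
  + (-2) · M_13   where M_13 = det([-3 5 1; -6 -7 1; -5 -6 7]) = 315
  − (-1) · M_14   where M_14 = det([-3 5 -5; -6 -7 4; -5 -6 1]) = -126
det = (+1)·(-5)·(-63) + (+1)·(-2)·(315) + (-1)·(-1)·(-126) = -441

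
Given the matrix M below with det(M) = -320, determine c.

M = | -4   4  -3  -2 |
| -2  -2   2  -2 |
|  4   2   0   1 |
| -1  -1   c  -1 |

Expanding along the column containing c, det(M) is linear in c: det(M) = (40)·c + (-40).
Set (40)·c + (-40) = -320  ⇒  (40)·c = -280  ⇒  c = -7.

-7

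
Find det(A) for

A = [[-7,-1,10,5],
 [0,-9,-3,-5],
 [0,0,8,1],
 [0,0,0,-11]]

A is upper triangular, so det(A) is the product of the diagonal entries:
det = (-7) · (-9) · (8) · (-11) = -5544

det(A) = -5544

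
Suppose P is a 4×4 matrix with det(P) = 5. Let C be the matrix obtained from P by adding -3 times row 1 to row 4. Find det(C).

5

Adding a multiple of one row to another leaves the determinant unchanged.
det(C) = (1)·(5) = 5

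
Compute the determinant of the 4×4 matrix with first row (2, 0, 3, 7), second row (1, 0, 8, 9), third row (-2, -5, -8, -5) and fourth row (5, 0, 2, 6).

Expand along column 2 (it has 3 zeros):
  − (-5) · M_32   where M_32 = det([2 3 7; 1 8 9; 5 2 6]) = -89
det = (-1)·(-5)·(-89) = -445

-445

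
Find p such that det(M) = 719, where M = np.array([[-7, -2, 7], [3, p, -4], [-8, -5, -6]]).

8

Expanding along the column containing p, det(M) is linear in p: det(M) = (98)·p + (-65).
Set (98)·p + (-65) = 719  ⇒  (98)·p = 784  ⇒  p = 8.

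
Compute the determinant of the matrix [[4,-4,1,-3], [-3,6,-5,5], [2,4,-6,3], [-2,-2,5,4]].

Expand along row 1:
  + (4) · M_11   where M_11 = det([6 -5 5; 4 -6 3; -2 5 4]) = -84
  − (-4) · M_12   where M_12 = det([-3 -5 5; 2 -6 3; -2 5 4]) = 177
  + (1) · M_13   where M_13 = det([-3 6 5; 2 4 3; -2 -2 4]) = -130
  − (-3) · M_14   where M_14 = det([-3 6 -5; 2 4 -6; -2 -2 5]) = -32
det = (+1)·(4)·(-84) + (-1)·(-4)·(177) + (+1)·(1)·(-130) + (-1)·(-3)·(-32) = 146

146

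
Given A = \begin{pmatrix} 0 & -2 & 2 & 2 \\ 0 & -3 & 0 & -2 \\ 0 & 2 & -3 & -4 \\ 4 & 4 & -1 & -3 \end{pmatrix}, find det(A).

The determinant is 8.

Expand along column 1 (it has 3 zeros):
  − (4) · M_41   where M_41 = det([-2 2 2; -3 0 -2; 2 -3 -4]) = -2
det = (-1)·(4)·(-2) = 8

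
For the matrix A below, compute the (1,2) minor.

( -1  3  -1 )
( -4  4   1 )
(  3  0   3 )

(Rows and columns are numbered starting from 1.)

-15

Delete row 1 and column 2; the remaining 2×2 submatrix is [-4 1; 3 3].
Its determinant is (-4)·3 − 1·3 = -15.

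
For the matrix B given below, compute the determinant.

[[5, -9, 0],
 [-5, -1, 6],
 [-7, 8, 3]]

det(B) = -12

Expand along row 1:
  + 5 · |-1 6; 8 3| = 5·(-3 − 48) = -255
  − (-9) · |-5 6; -7 3| = −(-9)·(-15 − (-42)) = 243
Sum: (-255) + (243) = -12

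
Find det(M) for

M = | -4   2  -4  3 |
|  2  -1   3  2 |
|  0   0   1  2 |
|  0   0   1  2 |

0

M is block upper-triangular with a 2×2 block and a 2×2 block on the diagonal, so its determinant equals the product of the determinants of the diagonal blocks.
det of the 2×2 block = 0
det of the 2×2 block = 0
det = (0)·(0) = 0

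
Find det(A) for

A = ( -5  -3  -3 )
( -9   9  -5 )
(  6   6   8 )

Expand along row 1:
  + (-5) · |9 -5; 6 8| = (-5)·(72 − (-30)) = -510
  − (-3) · |-9 -5; 6 8| = −(-3)·(-72 − (-30)) = -126
  + (-3) · |-9 9; 6 6| = (-3)·(-54 − 54) = 324
Sum: (-510) + (-126) + (324) = -312

-312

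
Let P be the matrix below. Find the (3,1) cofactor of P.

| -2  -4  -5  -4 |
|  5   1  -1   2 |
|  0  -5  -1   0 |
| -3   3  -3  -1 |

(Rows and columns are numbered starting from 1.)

-63

Delete row 3 and column 1; the remaining 3×3 submatrix is [-4 -5 -4; 1 -1 2; 3 -3 -1].
Its determinant is -63.
The cofactor carries sign (−1)^(3+1) = +1, so C_{3,1} = +(-63) = -63.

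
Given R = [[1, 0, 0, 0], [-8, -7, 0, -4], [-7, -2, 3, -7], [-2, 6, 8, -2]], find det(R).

det(R) = -214

Expand along row 1 (it has 3 zeros):
  + (1) · M_11   where M_11 = det([-7 0 -4; -2 3 -7; 6 8 -2]) = -214
det = (+1)·(1)·(-214) = -214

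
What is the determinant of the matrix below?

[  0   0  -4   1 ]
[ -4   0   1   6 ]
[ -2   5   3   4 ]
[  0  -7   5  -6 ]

Expand along row 1 (it has 2 zeros):
  + (-4) · M_13   where M_13 = det([-4 0 6; -2 5 4; 0 -7 -6]) = 92
  − (1) · M_14   where M_14 = det([-4 0 1; -2 5 3; 0 -7 5]) = -170
det = (+1)·(-4)·(92) + (-1)·(1)·(-170) = -198

-198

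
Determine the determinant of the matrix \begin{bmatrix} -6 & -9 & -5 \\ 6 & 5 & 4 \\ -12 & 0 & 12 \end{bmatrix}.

Expand along column 2:
  − (-9) · |6 4; -12 12| = −(-9)·(72 − (-48)) = 1080
  + 5 · |-6 -5; -12 12| = 5·(-72 − 60) = -660
Sum: (1080) + (-660) = 420

The determinant is 420.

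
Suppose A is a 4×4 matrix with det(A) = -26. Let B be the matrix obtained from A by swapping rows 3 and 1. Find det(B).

Swapping two rows multiplies the determinant by −1.
det(B) = (-1)·(-26) = 26

26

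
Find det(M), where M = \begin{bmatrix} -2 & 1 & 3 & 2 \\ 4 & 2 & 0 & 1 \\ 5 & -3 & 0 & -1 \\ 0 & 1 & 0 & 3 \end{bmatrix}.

Expand along column 3 (it has 3 zeros):
  + (3) · M_13   where M_13 = det([4 2 1; 5 -3 -1; 0 1 3]) = -57
det = (+1)·(3)·(-57) = -171

|M| = -171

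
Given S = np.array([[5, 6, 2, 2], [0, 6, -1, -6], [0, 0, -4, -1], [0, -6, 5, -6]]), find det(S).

Expand along column 1 (it has 3 zeros):
  + (5) · M_11   where M_11 = det([6 -1 -6; 0 -4 -1; -6 5 -6]) = 312
det = (+1)·(5)·(312) = 1560

1560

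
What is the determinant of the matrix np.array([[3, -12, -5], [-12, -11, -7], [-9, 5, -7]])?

1383

Expand along column 1:
  + 3 · |-11 -7; 5 -7| = 3·(77 − (-35)) = 336
  − (-12) · |-12 -5; 5 -7| = −(-12)·(84 − (-25)) = 1308
  + (-9) · |-12 -5; -11 -7| = (-9)·(84 − 55) = -261
Sum: (336) + (1308) + (-261) = 1383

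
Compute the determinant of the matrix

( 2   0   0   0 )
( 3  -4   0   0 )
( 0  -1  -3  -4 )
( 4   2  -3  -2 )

The matrix is block lower-triangular with a 2×2 block and a 2×2 block on the diagonal, so its determinant equals the product of the determinants of the diagonal blocks.
det of the 2×2 block = -8
det of the 2×2 block = -6
det = (-8)·(-6) = 48

The determinant is 48.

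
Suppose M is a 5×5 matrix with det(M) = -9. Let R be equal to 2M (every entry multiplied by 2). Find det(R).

For a 5×5 matrix, det(2M) = 2^5·det(M) = 32·det(M).
det(R) = (32)·(-9) = -288

The determinant is -288.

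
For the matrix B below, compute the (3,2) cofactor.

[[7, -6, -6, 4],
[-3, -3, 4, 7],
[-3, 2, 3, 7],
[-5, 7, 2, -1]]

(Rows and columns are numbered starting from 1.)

-158

Delete row 3 and column 2; the remaining 3×3 submatrix is [7 -6 4; -3 4 7; -5 2 -1].
Its determinant is 158.
The cofactor carries sign (−1)^(3+2) = −1, so C_{3,2} = −(158) = -158.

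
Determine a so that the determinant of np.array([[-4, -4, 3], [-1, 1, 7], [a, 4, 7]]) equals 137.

-3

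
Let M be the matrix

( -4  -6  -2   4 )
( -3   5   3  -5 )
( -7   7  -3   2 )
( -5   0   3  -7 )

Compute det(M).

-962

Expand along row 4 (it has 1 zero):
  − (-5) · M_41   where M_41 = det([-6 -2 4; 5 3 -5; 7 -3 2]) = 0
  − (3) · M_43   where M_43 = det([-4 -6 4; -3 5 -5; -7 7 2]) = -370
  + (-7) · M_44   where M_44 = det([-4 -6 -2; -3 5 3; -7 7 -3]) = 296
det = (-1)·(-5)·(0) + (-1)·(3)·(-370) + (+1)·(-7)·(296) = -962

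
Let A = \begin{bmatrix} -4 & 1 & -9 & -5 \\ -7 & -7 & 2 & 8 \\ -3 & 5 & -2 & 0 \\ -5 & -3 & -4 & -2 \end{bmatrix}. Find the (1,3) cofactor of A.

384

Delete row 1 and column 3; the remaining 3×3 submatrix is [-7 -7 8; -3 5 0; -5 -3 -2].
Its determinant is 384.
The cofactor carries sign (−1)^(1+3) = +1, so C_{1,3} = +(384) = 384.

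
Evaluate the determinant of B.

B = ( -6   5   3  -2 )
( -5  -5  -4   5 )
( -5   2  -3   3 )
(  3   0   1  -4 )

Expand along row 4 (it has 1 zero):
  − (3) · M_41   where M_41 = det([5 3 -2; -5 -4 5; 2 -3 3]) = 44
  − (1) · M_43   where M_43 = det([-6 5 -2; -5 -5 5; -5 2 3]) = 170
  + (-4) · M_44   where M_44 = det([-6 5 3; -5 -5 -4; -5 2 -3]) = -218
det = (-1)·(3)·(44) + (-1)·(1)·(170) + (+1)·(-4)·(-218) = 570

det(B) = 570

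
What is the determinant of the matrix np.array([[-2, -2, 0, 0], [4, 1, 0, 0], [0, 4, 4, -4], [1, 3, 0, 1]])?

The matrix is block lower-triangular with a 2×2 block and a 2×2 block on the diagonal, so its determinant equals the product of the determinants of the diagonal blocks.
det of the 2×2 block = 6
det of the 2×2 block = 4
det = (6)·(4) = 24

The determinant is 24.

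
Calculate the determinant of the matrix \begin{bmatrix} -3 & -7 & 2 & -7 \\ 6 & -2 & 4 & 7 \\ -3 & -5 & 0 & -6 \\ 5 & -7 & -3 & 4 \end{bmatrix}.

Expand along row 3 (it has 1 zero):
  + (-3) · M_31   where M_31 = det([-7 2 -7; -2 4 7; -7 -3 4]) = -579
  − (-5) · M_32   where M_32 = det([-3 2 -7; 6 4 7; 5 -3 4]) = 177
  − (-6) · M_34   where M_34 = det([-3 -7 2; 6 -2 4; 5 -7 -3]) = -432
det = (+1)·(-3)·(-579) + (-1)·(-5)·(177) + (-1)·(-6)·(-432) = 30

30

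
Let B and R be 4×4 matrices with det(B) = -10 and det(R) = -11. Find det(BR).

det(BR) = det(B)·det(R) = (-10)·(-11) = 110

The determinant is 110.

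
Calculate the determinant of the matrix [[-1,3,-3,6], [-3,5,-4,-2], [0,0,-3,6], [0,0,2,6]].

The matrix is block upper-triangular with a 2×2 block and a 2×2 block on the diagonal, so its determinant equals the product of the determinants of the diagonal blocks.
det of the 2×2 block = 4
det of the 2×2 block = -30
det = (4)·(-30) = -120

-120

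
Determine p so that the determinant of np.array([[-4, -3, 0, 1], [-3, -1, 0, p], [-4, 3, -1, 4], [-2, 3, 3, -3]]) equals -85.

p = 2

Expanding along the column containing p, det(A) is linear in p: det(A) = (-90)·p + (95).
Set (-90)·p + (95) = -85  ⇒  (-90)·p = -180  ⇒  p = 2.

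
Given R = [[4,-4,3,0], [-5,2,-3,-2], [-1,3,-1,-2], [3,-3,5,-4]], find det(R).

Expand along row 1 (it has 1 zero):
  + (4) · M_11   where M_11 = det([2 -3 -2; 3 -1 -2; -3 5 -4]) = -50
  − (-4) · M_12   where M_12 = det([-5 -3 -2; -1 -1 -2; 3 5 -4]) = -36
  + (3) · M_13   where M_13 = det([-5 2 -2; -1 3 -2; 3 -3 -4]) = 82
det = (+1)·(4)·(-50) + (-1)·(-4)·(-36) + (+1)·(3)·(82) = -98

det(R) = -98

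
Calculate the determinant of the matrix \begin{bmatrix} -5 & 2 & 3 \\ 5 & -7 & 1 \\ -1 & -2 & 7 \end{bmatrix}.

Expand along column 1:
  + (-5) · |-7 1; -2 7| = (-5)·(-49 − (-2)) = 235
  − 5 · |2 3; -2 7| = −5·(14 − (-6)) = -100
  + (-1) · |2 3; -7 1| = (-1)·(2 − (-21)) = -23
Sum: (235) + (-100) + (-23) = 112

112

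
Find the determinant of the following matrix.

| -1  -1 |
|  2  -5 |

det = (-1)·(-5) − (-1)·2 = 5 − (-2) = 7

7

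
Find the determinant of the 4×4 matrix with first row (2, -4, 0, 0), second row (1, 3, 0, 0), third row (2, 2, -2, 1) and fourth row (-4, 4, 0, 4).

The determinant is -80.

The matrix is block lower-triangular with a 2×2 block and a 2×2 block on the diagonal, so its determinant equals the product of the determinants of the diagonal blocks.
det of the 2×2 block = 10
det of the 2×2 block = -8
det = (10)·(-8) = -80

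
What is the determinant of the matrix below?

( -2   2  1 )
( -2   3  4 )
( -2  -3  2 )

Expand along row 1:
  + (-2) · |3 4; -3 2| = (-2)·(6 − (-12)) = -36
  − 2 · |-2 4; -2 2| = −2·(-4 − (-8)) = -8
  + 1 · |-2 3; -2 -3| = 1·(6 − (-6)) = 12
Sum: (-36) + (-8) + (12) = -32

The determinant is -32.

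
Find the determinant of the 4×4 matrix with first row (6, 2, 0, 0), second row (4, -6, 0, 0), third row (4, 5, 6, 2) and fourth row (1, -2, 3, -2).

792

The matrix is block lower-triangular with a 2×2 block and a 2×2 block on the diagonal, so its determinant equals the product of the determinants of the diagonal blocks.
det of the 2×2 block = -44
det of the 2×2 block = -18
det = (-44)·(-18) = 792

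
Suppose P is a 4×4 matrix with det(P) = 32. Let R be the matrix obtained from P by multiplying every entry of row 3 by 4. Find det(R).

Scaling one row by 4 multiplies the determinant by 4.
det(R) = (4)·(32) = 128

The determinant is 128.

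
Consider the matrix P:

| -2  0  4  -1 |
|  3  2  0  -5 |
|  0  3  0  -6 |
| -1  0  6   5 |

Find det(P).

258

Expand along row 3 (it has 2 zeros):
  − (3) · M_32   where M_32 = det([-2 4 -1; 3 0 -5; -1 6 5]) = -118
  − (-6) · M_34   where M_34 = det([-2 0 4; 3 2 0; -1 0 6]) = -16
det = (-1)·(3)·(-118) + (-1)·(-6)·(-16) = 258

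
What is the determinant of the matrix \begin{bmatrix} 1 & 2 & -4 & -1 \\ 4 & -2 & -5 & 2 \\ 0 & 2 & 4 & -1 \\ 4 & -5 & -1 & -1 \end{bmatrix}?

299

Expand along row 3 (it has 1 zero):
  − (2) · M_32   where M_32 = det([1 -4 -1; 4 -5 2; 4 -1 -1]) = -57
  + (4) · M_33   where M_33 = det([1 2 -1; 4 -2 2; 4 -5 -1]) = 48
  − (-1) · M_34   where M_34 = det([1 2 -4; 4 -2 -5; 4 -5 -1]) = -7
det = (-1)·(2)·(-57) + (+1)·(4)·(48) + (-1)·(-1)·(-7) = 299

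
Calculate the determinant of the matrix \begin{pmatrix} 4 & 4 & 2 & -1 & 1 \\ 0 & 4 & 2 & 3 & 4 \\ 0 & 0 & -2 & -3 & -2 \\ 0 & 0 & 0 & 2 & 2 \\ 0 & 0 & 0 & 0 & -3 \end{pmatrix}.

The determinant is 192.

The matrix is upper triangular, so the determinant is the product of the diagonal entries:
det = (4) · (4) · (-2) · (2) · (-3) = 192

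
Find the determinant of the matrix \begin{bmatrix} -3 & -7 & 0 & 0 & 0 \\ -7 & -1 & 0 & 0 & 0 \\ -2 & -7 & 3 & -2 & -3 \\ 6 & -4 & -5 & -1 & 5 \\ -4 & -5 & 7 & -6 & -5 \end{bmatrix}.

1196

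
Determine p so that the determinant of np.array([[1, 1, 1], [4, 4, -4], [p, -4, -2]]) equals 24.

-7

Expanding along the row containing p, det(M) is linear in p: det(M) = (-8)·p + (-32).
Set (-8)·p + (-32) = 24  ⇒  (-8)·p = 56  ⇒  p = -7.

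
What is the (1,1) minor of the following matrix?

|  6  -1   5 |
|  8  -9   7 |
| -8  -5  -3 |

62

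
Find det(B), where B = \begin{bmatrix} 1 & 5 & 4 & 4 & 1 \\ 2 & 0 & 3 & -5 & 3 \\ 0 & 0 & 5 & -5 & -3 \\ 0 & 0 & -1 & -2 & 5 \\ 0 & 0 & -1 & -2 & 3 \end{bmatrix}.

-300

B is block upper-triangular with a 2×2 block and a 3×3 block on the diagonal, so its determinant equals the product of the determinants of the diagonal blocks.
det of the 2×2 block = -10
det of the 3×3 block = 30
det = (-10)·(30) = -300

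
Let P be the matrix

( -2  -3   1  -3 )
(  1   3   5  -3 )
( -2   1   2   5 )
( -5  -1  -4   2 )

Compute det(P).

Expand along row 1:
  + (-2) · M_11   where M_11 = det([3 5 -3; 1 2 5; -1 -4 2]) = 43
  − (-3) · M_12   where M_12 = det([1 5 -3; -2 2 5; -5 -4 2]) = -135
  + (1) · M_13   where M_13 = det([1 3 -3; -2 1 5; -5 -1 2]) = -77
  − (-3) · M_14   where M_14 = det([1 3 5; -2 1 2; -5 -1 -4]) = -21
det = (+1)·(-2)·(43) + (-1)·(-3)·(-135) + (+1)·(1)·(-77) + (-1)·(-3)·(-21) = -631

|P| = -631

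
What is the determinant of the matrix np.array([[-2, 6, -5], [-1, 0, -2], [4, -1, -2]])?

Expand along column 2:
  − 6 · |-1 -2; 4 -2| = −6·(2 − (-8)) = -60
  − (-1) · |-2 -5; -1 -2| = −(-1)·(4 − 5) = -1
Sum: (-60) + (-1) = -61

The determinant is -61.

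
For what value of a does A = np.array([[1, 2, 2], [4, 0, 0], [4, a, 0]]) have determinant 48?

Expanding along the row containing a, det(A) is linear in a: det(A) = (8)·a + (0).
Set (8)·a + (0) = 48  ⇒  (8)·a = 48  ⇒  a = 6.

6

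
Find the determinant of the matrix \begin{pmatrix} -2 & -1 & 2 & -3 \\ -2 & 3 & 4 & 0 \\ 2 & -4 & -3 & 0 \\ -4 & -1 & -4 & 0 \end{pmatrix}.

Expand along column 4 (it has 3 zeros):
  − (-3) · M_14   where M_14 = det([-2 3 4; 2 -4 -3; -4 -1 -4]) = -38
det = (-1)·(-3)·(-38) = -114

-114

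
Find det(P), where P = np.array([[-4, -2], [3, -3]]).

det(P) = (-4)·(-3) − (-2)·3 = 12 − (-6) = 18

det(P) = 18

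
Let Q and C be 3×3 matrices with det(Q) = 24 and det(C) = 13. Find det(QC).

det(QC) = det(Q)·det(C) = (24)·(13) = 312

312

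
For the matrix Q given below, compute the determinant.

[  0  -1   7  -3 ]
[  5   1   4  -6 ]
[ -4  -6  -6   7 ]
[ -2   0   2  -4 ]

The determinant is 920.

Expand along row 1 (it has 1 zero):
  − (-1) · M_12   where M_12 = det([5 4 -6; -4 -6 7; -2 2 -4]) = 50
  + (7) · M_13   where M_13 = det([5 1 -6; -4 -6 7; -2 0 -4]) = 162
  − (-3) · M_14   where M_14 = det([5 1 4; -4 -6 -6; -2 0 2]) = -88
det = (-1)·(-1)·(50) + (+1)·(7)·(162) + (-1)·(-3)·(-88) = 920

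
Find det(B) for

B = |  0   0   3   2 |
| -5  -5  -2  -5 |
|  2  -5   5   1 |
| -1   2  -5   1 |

361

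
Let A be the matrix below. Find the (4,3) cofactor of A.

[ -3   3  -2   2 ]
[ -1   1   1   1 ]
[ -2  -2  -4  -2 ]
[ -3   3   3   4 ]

4

Delete row 4 and column 3; the remaining 3×3 submatrix is [-3 3 2; -1 1 1; -2 -2 -2].
Its determinant is -4.
The cofactor carries sign (−1)^(4+3) = −1, so C_{4,3} = −(-4) = 4.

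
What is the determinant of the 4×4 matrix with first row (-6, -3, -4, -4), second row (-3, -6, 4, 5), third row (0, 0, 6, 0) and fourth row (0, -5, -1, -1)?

Expand along row 3 (it has 3 zeros):
  + (6) · M_33   where M_33 = det([-6 -3 -4; -3 -6 5; 0 -5 -1]) = -237
det = (+1)·(6)·(-237) = -1422

-1422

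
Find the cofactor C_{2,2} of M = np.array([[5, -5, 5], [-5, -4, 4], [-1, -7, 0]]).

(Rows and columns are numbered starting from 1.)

The cofactor is 5.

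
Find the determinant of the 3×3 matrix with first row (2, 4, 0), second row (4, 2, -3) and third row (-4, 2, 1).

Expand along column 3:
  − (-3) · |2 4; -4 2| = −(-3)·(4 − (-16)) = 60
  + 1 · |2 4; 4 2| = 1·(4 − 16) = -12
Sum: (60) + (-12) = 48

48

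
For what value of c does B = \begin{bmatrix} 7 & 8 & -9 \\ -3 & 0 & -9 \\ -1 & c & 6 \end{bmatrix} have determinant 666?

5

Expanding along the column containing c, det(B) is linear in c: det(B) = (90)·c + (216).
Set (90)·c + (216) = 666  ⇒  (90)·c = 450  ⇒  c = 5.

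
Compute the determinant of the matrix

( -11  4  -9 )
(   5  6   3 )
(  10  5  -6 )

Expand along row 1:
  + (-11) · |6 3; 5 -6| = (-11)·(-36 − 15) = 561
  − 4 · |5 3; 10 -6| = −4·(-30 − 30) = 240
  + (-9) · |5 6; 10 5| = (-9)·(25 − 60) = 315
Sum: (561) + (240) + (315) = 1116

1116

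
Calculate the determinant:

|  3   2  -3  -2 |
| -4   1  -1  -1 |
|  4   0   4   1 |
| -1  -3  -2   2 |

20

Expand along row 3 (it has 1 zero):
  + (4) · M_31   where M_31 = det([2 -3 -2; 1 -1 -1; -3 -2 2]) = -1
  + (4) · M_33   where M_33 = det([3 2 -2; -4 1 -1; -1 -3 2]) = -11
  − (1) · M_34   where M_34 = det([3 2 -3; -4 1 -1; -1 -3 -2]) = -68
det = (+1)·(4)·(-1) + (+1)·(4)·(-11) + (-1)·(1)·(-68) = 20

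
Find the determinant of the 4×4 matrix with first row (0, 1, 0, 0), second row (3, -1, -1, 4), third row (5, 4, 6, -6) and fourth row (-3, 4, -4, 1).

Expand along row 1 (it has 3 zeros):
  − (1) · M_12   where M_12 = det([3 -1 4; 5 6 -6; -3 -4 1]) = -75
det = (-1)·(1)·(-75) = 75

The determinant is 75.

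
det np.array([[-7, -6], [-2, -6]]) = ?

det = (-7)·(-6) − (-6)·(-2) = 42 − 12 = 30

30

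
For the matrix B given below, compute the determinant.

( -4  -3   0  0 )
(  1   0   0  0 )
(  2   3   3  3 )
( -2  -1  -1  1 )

18

B is block lower-triangular with a 2×2 block and a 2×2 block on the diagonal, so its determinant equals the product of the determinants of the diagonal blocks.
det of the 2×2 block = 3
det of the 2×2 block = 6
det = (3)·(6) = 18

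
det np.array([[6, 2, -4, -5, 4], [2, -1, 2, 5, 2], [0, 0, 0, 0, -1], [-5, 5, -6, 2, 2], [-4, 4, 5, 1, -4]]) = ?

The determinant is -2425.

Expand along row 3 (it has 4 zeros):
  + (-1) · M_35   where M_35 = det([6 2 -4 -5; 2 -1 2 5; -5 5 -6 2; -4 4 5 1]) = 2425
det = (+1)·(-1)·(2425) = -2425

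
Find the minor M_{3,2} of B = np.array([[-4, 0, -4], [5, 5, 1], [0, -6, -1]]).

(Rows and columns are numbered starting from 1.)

Delete row 3 and column 2; the remaining 2×2 submatrix is [-4 -4; 5 1].
Its determinant is (-4)·1 − (-4)·5 = 16.

16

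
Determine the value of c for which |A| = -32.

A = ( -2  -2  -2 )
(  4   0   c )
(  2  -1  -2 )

c = 4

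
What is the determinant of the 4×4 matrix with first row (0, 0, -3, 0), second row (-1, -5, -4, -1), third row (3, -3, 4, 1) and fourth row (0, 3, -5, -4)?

Expand along row 1 (it has 3 zeros):
  + (-3) · M_13   where M_13 = det([-1 -5 -1; 3 -3 1; 0 3 -4]) = -78
det = (+1)·(-3)·(-78) = 234

234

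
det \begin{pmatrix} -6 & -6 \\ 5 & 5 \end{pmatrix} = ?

0

det = (-6)·5 − (-6)·5 = -30 − (-30) = 0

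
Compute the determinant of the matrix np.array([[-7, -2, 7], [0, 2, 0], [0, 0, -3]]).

The determinant is 42.

The matrix is upper triangular, so the determinant is the product of the diagonal entries:
det = (-7) · (2) · (-3) = 42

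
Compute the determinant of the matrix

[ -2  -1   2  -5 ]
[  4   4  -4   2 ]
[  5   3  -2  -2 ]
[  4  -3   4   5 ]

Expand along row 1:
  + (-2) · M_11   where M_11 = det([4 -4 2; 3 -2 -2; -3 4 5]) = 40
  − (-1) · M_12   where M_12 = det([4 -4 2; 5 -2 -2; 4 4 5]) = 180
  + (2) · M_13   where M_13 = det([4 4 2; 5 3 -2; 4 -3 5]) = -150
  − (-5) · M_14   where M_14 = det([4 4 -4; 5 3 -2; 4 -3 4]) = 20
det = (+1)·(-2)·(40) + (-1)·(-1)·(180) + (+1)·(2)·(-150) + (-1)·(-5)·(20) = -100

-100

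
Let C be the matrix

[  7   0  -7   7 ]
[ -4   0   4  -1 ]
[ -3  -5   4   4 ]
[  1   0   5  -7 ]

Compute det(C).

-630

Expand along column 2 (it has 3 zeros):
  − (-5) · M_32   where M_32 = det([7 -7 7; -4 4 -1; 1 5 -7]) = -126
det = (-1)·(-5)·(-126) = -630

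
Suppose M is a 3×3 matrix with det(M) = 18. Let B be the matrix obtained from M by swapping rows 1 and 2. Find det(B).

Swapping two rows multiplies the determinant by −1.
det(B) = (-1)·(18) = -18

det(B) = -18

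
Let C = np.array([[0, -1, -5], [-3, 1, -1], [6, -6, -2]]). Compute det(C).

Expand along row 1:
  − (-1) · |-3 -1; 6 -2| = −(-1)·(6 − (-6)) = 12
  + (-5) · |-3 1; 6 -6| = (-5)·(18 − 6) = -60
Sum: (12) + (-60) = -48

The determinant is -48.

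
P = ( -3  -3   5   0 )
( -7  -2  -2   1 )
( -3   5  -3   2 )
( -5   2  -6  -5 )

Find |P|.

Expand along row 1 (it has 1 zero):
  + (-3) · M_11   where M_11 = det([-2 -2 1; 5 -3 2; 2 -6 -5]) = -136
  − (-3) · M_12   where M_12 = det([-7 -2 1; -3 -3 2; -5 -6 -5]) = -136
  + (5) · M_13   where M_13 = det([-7 -2 1; -3 5 2; -5 2 -5]) = 272
det = (+1)·(-3)·(-136) + (-1)·(-3)·(-136) + (+1)·(5)·(272) = 1360

1360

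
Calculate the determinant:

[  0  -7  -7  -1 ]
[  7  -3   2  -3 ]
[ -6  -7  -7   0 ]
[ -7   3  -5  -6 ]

Expand along row 1 (it has 1 zero):
  − (-7) · M_12   where M_12 = det([7 2 -3; -6 -7 0; -7 -5 -6]) = 279
  + (-7) · M_13   where M_13 = det([7 -3 -3; -6 -7 0; -7 3 -6]) = 603
  − (-1) · M_14   where M_14 = det([7 -3 2; -6 -7 -7; -7 3 -5]) = 201
det = (-1)·(-7)·(279) + (+1)·(-7)·(603) + (-1)·(-1)·(201) = -2067

The determinant is -2067.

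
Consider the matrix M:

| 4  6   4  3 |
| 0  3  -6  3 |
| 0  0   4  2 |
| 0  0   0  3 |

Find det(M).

|M| = 144

M is upper triangular, so det(M) is the product of the diagonal entries:
det = (4) · (3) · (4) · (3) = 144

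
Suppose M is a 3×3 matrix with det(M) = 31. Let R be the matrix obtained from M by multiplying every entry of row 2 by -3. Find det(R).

det(R) = -93

Scaling one row by -3 multiplies the determinant by -3.
det(R) = (-3)·(31) = -93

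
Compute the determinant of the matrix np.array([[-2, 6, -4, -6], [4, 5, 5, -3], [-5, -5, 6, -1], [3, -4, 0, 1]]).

The determinant is 2156.

Expand along row 4 (it has 1 zero):
  − (3) · M_41   where M_41 = det([6 -4 -6; 5 5 -3; -5 6 -1]) = -332
  + (-4) · M_42   where M_42 = det([-2 -4 -6; 4 5 -3; -5 6 -1]) = -396
  + (1) · M_44   where M_44 = det([-2 6 -4; 4 5 5; -5 -5 6]) = -424
det = (-1)·(3)·(-332) + (+1)·(-4)·(-396) + (+1)·(1)·(-424) = 2156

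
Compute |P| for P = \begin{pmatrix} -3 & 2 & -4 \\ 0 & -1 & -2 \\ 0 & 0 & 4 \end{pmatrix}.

P is upper triangular, so det(P) is the product of the diagonal entries:
det = (-3) · (-1) · (4) = 12

12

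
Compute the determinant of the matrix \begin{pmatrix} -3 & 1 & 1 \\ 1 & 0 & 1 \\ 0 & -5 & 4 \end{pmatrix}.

Expand along row 2:
  − 1 · |1 1; -5 4| = −1·(4 − (-5)) = -9
  − 1 · |-3 1; 0 -5| = −1·(15 − 0) = -15
Sum: (-9) + (-15) = -24

The determinant is -24.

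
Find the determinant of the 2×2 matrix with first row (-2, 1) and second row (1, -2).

det = (-2)·(-2) − 1·1 = 4 − 1 = 3

The determinant is 3.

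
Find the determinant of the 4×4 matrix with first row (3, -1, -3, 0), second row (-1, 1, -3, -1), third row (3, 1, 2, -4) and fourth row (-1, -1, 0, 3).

Expand along row 1 (it has 1 zero):
  + (3) · M_11   where M_11 = det([1 -3 -1; 1 2 -4; -1 0 3]) = 1
  − (-1) · M_12   where M_12 = det([-1 -3 -1; 3 2 -4; -1 0 3]) = 7
  + (-3) · M_13   where M_13 = det([-1 1 -1; 3 1 -4; -1 -1 3]) = -2
det = (+1)·(3)·(1) + (-1)·(-1)·(7) + (+1)·(-3)·(-2) = 16

16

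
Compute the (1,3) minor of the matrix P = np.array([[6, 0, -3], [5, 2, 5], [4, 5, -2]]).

Delete row 1 and column 3; the remaining 2×2 submatrix is [5 2; 4 5].
Its determinant is 5·5 − 2·4 = 17.

17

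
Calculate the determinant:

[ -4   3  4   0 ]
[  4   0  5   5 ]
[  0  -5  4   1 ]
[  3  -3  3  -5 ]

Expand along row 1 (it has 1 zero):
  + (-4) · M_11   where M_11 = det([0 5 5; -5 4 1; -3 3 -5]) = -155
  − (3) · M_12   where M_12 = det([4 5 5; 0 4 1; 3 3 -5]) = -137
  + (4) · M_13   where M_13 = det([4 0 5; 0 -5 1; 3 -3 -5]) = 187
det = (+1)·(-4)·(-155) + (-1)·(3)·(-137) + (+1)·(4)·(187) = 1779

1779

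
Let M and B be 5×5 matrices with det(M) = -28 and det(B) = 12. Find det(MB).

-336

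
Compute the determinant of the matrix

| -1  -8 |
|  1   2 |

det = (-1)·2 − (-8)·1 = -2 − (-8) = 6

6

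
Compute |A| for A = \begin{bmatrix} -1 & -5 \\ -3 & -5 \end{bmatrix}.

The determinant is -10.

det(A) = (-1)·(-5) − (-5)·(-3) = 5 − 15 = -10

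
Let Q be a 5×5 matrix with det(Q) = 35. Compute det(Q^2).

det(Q^2) = (det Q)^2 = (35)^2 = 1225

1225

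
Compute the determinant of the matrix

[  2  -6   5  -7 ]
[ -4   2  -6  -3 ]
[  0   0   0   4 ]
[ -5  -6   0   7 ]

The determinant is 328.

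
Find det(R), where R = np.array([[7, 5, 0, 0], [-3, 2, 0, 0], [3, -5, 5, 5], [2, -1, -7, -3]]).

R is block lower-triangular with a 2×2 block and a 2×2 block on the diagonal, so its determinant equals the product of the determinants of the diagonal blocks.
det of the 2×2 block = 29
det of the 2×2 block = 20
det = (29)·(20) = 580

580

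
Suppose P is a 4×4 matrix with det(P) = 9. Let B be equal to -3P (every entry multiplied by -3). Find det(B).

det(B) = 729

For a 4×4 matrix, det(-3P) = (-3)^4·det(P) = 81·det(P).
det(B) = (81)·(9) = 729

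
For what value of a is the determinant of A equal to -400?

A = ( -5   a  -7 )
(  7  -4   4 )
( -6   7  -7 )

Expanding along the row containing a, det(A) is linear in a: det(A) = (25)·a + (-175).
Set (25)·a + (-175) = -400  ⇒  (25)·a = -225  ⇒  a = -9.

-9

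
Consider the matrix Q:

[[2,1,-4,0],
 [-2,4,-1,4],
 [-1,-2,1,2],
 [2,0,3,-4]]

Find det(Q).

Expand along row 1 (it has 1 zero):
  + (2) · M_11   where M_11 = det([4 -1 4; -2 1 2; 0 3 -4]) = -56
  − (1) · M_12   where M_12 = det([-2 -1 4; -1 1 2; 2 3 -4]) = 0
  + (-4) · M_13   where M_13 = det([-2 4 4; -1 -2 2; 2 0 -4]) = 0
det = (+1)·(2)·(-56) + (-1)·(1)·(0) + (+1)·(-4)·(0) = -112

|Q| = -112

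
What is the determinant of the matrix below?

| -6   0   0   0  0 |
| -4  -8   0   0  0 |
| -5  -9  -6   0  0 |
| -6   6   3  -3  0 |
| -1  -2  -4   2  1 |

864

The matrix is lower triangular, so the determinant is the product of the diagonal entries:
det = (-6) · (-8) · (-6) · (-3) · (1) = 864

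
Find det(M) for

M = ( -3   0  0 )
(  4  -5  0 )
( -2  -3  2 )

M is lower triangular, so det(M) is the product of the diagonal entries:
det = (-3) · (-5) · (2) = 30

30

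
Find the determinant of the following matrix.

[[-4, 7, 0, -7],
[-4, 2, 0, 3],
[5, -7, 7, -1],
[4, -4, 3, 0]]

The determinant is 235.

Expand along column 3 (it has 2 zeros):
  + (7) · M_33   where M_33 = det([-4 7 -7; -4 2 3; 4 -4 0]) = -20
  − (3) · M_43   where M_43 = det([-4 7 -7; -4 2 3; 5 -7 -1]) = -125
det = (+1)·(7)·(-20) + (-1)·(3)·(-125) = 235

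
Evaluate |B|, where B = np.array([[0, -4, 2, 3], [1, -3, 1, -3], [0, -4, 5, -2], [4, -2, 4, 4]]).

Expand along column 1 (it has 2 zeros):
  − (1) · M_21   where M_21 = det([-4 2 3; -4 5 -2; -2 4 4]) = -90
  − (4) · M_41   where M_41 = det([-4 2 3; -3 1 -3; -4 5 -2]) = -73
det = (-1)·(1)·(-90) + (-1)·(4)·(-73) = 382

det(B) = 382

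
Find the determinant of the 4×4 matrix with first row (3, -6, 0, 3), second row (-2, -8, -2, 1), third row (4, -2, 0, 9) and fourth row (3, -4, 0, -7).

The determinant is -420.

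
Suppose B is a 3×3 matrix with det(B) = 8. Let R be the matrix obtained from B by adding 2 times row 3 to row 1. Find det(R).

Adding a multiple of one row to another leaves the determinant unchanged.
det(R) = (1)·(8) = 8

|R| = 8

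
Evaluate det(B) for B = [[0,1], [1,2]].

-1

det(B) = 0·2 − 1·1 = 0 − 1 = -1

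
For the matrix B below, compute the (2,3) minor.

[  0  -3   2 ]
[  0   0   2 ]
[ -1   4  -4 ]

Delete row 2 and column 3; the remaining 2×2 submatrix is [0 -3; -1 4].
Its determinant is 0·4 − (-3)·(-1) = -3.

The minor is -3.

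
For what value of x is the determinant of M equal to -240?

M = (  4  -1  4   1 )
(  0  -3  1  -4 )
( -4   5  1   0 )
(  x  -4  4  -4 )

Expanding along the column containing x, det(M) is linear in x: det(M) = (92)·x + (-240).
Set (92)·x + (-240) = -240  ⇒  (92)·x = 0  ⇒  x = 0.

0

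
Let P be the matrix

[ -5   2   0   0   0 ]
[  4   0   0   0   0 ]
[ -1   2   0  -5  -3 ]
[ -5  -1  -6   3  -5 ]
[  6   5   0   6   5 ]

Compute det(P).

det(P) = 336

P is block lower-triangular with a 2×2 block and a 3×3 block on the diagonal, so its determinant equals the product of the determinants of the diagonal blocks.
det of the 2×2 block = -8
det of the 3×3 block = -42
det = (-8)·(-42) = 336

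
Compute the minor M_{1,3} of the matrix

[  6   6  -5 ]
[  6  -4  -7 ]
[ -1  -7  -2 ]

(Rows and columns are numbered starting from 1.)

Delete row 1 and column 3; the remaining 2×2 submatrix is [6 -4; -1 -7].
Its determinant is 6·(-7) − (-4)·(-1) = -46.

The minor is -46.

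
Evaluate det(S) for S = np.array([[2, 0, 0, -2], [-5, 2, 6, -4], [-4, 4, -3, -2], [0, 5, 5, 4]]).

The determinant is -1110.

Expand along row 1 (it has 2 zeros):
  + (2) · M_11   where M_11 = det([2 6 -4; 4 -3 -2; 5 5 4]) = -300
  − (-2) · M_14   where M_14 = det([-5 2 6; -4 4 -3; 0 5 5]) = -255
det = (+1)·(2)·(-300) + (-1)·(-2)·(-255) = -1110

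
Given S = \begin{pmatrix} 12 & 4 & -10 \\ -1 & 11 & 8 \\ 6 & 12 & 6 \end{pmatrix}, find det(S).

Expand along row 1:
  + 12 · |11 8; 12 6| = 12·(66 − 96) = -360
  − 4 · |-1 8; 6 6| = −4·(-6 − 48) = 216
  + (-10) · |-1 11; 6 12| = (-10)·(-12 − 66) = 780
Sum: (-360) + (216) + (780) = 636

det(S) = 636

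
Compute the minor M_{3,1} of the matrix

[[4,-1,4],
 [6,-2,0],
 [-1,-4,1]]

8

Delete row 3 and column 1; the remaining 2×2 submatrix is [-1 4; -2 0].
Its determinant is (-1)·0 − 4·(-2) = 8.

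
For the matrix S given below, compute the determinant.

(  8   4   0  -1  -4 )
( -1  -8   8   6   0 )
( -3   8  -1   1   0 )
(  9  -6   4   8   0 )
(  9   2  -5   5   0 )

Expand along column 5 (it has 4 zeros):
  + (-4) · M_15   where M_15 = det([-1 -8 8 6; -3 8 -1 1; 9 -6 4 8; 9 2 -5 5]) = -2412
det = (+1)·(-4)·(-2412) = 9648

9648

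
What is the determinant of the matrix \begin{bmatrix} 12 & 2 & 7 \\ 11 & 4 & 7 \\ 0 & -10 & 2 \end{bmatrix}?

122

Expand along row 3:
  − (-10) · |12 7; 11 7| = −(-10)·(84 − 77) = 70
  + 2 · |12 2; 11 4| = 2·(48 − 22) = 52
Sum: (70) + (52) = 122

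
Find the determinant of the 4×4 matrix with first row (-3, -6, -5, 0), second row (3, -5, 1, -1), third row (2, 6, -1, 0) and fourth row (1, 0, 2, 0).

Expand along column 4 (it has 3 zeros):
  + (-1) · M_24   where M_24 = det([-3 -6 -5; 2 6 -1; 1 0 2]) = 24
det = (+1)·(-1)·(24) = -24

The determinant is -24.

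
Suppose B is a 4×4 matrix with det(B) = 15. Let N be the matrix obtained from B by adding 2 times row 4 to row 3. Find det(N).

Adding a multiple of one row to another leaves the determinant unchanged.
det(N) = (1)·(15) = 15

det(N) = 15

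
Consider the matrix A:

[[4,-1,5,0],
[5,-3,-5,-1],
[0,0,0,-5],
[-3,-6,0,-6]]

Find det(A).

det(A) = -1650

Expand along row 3 (it has 3 zeros):
  − (-5) · M_34   where M_34 = det([4 -1 5; 5 -3 -5; -3 -6 0]) = -330
det = (-1)·(-5)·(-330) = -1650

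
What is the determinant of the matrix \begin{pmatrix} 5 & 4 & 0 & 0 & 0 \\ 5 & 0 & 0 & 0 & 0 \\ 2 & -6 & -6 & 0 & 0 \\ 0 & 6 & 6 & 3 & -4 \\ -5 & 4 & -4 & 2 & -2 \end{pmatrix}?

The matrix is block lower-triangular with a 2×2 block and a 3×3 block on the diagonal, so its determinant equals the product of the determinants of the diagonal blocks.
det of the 2×2 block = -20
det of the 3×3 block = -12
det = (-20)·(-12) = 240

240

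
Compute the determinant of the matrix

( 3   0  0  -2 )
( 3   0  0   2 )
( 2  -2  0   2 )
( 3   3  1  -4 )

Expand along column 3 (it has 3 zeros):
  − (1) · M_43   where M_43 = det([3 0 -2; 3 0 2; 2 -2 2]) = 24
det = (-1)·(1)·(24) = -24

-24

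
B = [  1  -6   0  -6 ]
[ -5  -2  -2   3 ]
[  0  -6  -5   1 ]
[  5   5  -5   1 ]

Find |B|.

det(B) = -1177

Expand along row 1 (it has 1 zero):
  + (1) · M_11   where M_11 = det([-2 -2 3; -6 -5 1; 5 -5 1]) = 143
  − (-6) · M_12   where M_12 = det([-5 -2 3; 0 -5 1; 5 -5 1]) = 65
  − (-6) · M_14   where M_14 = det([-5 -2 -2; 0 -6 -5; 5 5 -5]) = -285
det = (+1)·(1)·(143) + (-1)·(-6)·(65) + (-1)·(-6)·(-285) = -1177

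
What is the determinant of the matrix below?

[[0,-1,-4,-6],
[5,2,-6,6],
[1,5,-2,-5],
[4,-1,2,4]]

Expand along row 1 (it has 1 zero):
  − (-1) · M_12   where M_12 = det([5 -6 6; 1 -2 -5; 4 2 4]) = 214
  + (-4) · M_13   where M_13 = det([5 2 6; 1 5 -5; 4 -1 4]) = -99
  − (-6) · M_14   where M_14 = det([5 2 -6; 1 5 -2; 4 -1 2]) = 146
det = (-1)·(-1)·(214) + (+1)·(-4)·(-99) + (-1)·(-6)·(146) = 1486

The determinant is 1486.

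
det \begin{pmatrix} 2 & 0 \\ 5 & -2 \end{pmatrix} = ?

det = 2·(-2) − 0·5 = -4 − 0 = -4

The determinant is -4.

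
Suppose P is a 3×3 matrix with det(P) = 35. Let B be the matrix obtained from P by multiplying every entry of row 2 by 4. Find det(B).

|B| = 140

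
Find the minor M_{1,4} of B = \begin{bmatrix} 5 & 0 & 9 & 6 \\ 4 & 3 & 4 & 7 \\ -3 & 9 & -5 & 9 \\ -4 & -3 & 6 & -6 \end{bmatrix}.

450

Delete row 1 and column 4; the remaining 3×3 submatrix is [4 3 4; -3 9 -5; -4 -3 6].
Its determinant is 450.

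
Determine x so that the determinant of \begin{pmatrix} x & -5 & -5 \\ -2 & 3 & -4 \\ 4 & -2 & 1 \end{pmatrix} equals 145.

x = -7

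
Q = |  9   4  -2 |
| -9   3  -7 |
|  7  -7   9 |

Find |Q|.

Expand along row 1:
  + 9 · |3 -7; -7 9| = 9·(27 − 49) = -198
  − 4 · |-9 -7; 7 9| = −4·(-81 − (-49)) = 128
  + (-2) · |-9 3; 7 -7| = (-2)·(63 − 21) = -84
Sum: (-198) + (128) + (-84) = -154

-154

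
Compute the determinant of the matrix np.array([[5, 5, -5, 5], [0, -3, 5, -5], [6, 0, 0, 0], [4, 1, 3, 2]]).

Expand along row 3 (it has 3 zeros):
  + (6) · M_31   where M_31 = det([5 -5 5; -3 5 -5; 1 3 2]) = 50
det = (+1)·(6)·(50) = 300

The determinant is 300.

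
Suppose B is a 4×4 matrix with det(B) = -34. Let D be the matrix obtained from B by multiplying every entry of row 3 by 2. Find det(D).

det(D) = -68

Scaling one row by 2 multiplies the determinant by 2.
det(D) = (2)·(-34) = -68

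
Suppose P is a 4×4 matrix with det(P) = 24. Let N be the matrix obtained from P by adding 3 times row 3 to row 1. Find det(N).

Adding a multiple of one row to another leaves the determinant unchanged.
det(N) = (1)·(24) = 24

24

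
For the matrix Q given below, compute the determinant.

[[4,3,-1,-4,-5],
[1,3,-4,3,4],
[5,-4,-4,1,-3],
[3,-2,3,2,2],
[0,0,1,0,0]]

Expand along row 5 (it has 4 zeros):
  + (1) · M_53   where M_53 = det([4 3 -4 -5; 1 3 3 4; 5 -4 1 -3; 3 -2 2 2]) = 378
det = (+1)·(1)·(378) = 378

378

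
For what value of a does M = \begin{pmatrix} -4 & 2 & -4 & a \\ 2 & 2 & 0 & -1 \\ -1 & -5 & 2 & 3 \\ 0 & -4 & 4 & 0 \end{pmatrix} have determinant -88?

-6

Expanding along the row containing a, det(M) is linear in a: det(M) = (16)·a + (8).
Set (16)·a + (8) = -88  ⇒  (16)·a = -96  ⇒  a = -6.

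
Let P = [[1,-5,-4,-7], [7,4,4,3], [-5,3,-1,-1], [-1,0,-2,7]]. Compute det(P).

-1260

Expand along row 4 (it has 1 zero):
  − (-1) · M_41   where M_41 = det([-5 -4 -7; 4 4 3; 3 -1 -1]) = 65
  − (-2) · M_43   where M_43 = det([1 -5 -7; 7 4 3; -5 3 -1]) = -260
  + (7) · M_44   where M_44 = det([1 -5 -4; 7 4 4; -5 3 -1]) = -115
det = (-1)·(-1)·(65) + (-1)·(-2)·(-260) + (+1)·(7)·(-115) = -1260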